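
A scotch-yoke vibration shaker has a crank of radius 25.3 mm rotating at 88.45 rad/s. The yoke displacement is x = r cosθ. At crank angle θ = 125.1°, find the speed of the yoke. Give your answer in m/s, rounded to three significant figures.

1.83

ω = 88.45 rad/s
x = r cosθ ⇒ ẋ = −rω sinθ.
|v| = rω|sinθ| = 0.0253·88.45·|sin 125.1°| = 1.8308 m/s.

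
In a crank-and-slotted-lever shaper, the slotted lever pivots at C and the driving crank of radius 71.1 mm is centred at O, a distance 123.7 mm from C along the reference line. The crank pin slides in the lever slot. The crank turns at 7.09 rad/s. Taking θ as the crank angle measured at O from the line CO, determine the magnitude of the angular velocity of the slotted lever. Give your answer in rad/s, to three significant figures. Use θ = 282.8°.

2.05

ω = 7.09 rad/s
Crank pin A relative to C: A = (d + r cosθ, r sinθ); lever angle φ = atan2(r sinθ, d + r cosθ).
Differentiating tanφ: φ̇ = rω(d cosθ + r)/(d² + r² + 2dr cosθ).
d² + r² + 2dr cosθ = |CA|² = 0.024254 m²;  d cosθ + r = +0.098506 m.
|ω_lever| = |0.0711·7.09·+0.098506| / 0.024254 = 2.0474 rad/s.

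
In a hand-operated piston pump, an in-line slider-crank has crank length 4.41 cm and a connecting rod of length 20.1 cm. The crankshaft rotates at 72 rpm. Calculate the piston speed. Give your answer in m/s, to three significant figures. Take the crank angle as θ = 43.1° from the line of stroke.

ω = 2π·72/60 = 7.54 rad/s
For an in-line slider-crank, x = r cosθ + √(L² − r² sin²θ), so v = −rω sinθ·[1 + r cosθ/√(L² − r² sin²θ)].
With r = 0.0441 m, L = 0.201 m, θ = 43.1°: √(L² − r² sin²θ) = 0.19873 m.
v = −0.0441·7.54·0.68327·[1 + 0.0441·0.73016/0.19873] = -0.264 m/s.
|v| = 0.264 m/s.

0.264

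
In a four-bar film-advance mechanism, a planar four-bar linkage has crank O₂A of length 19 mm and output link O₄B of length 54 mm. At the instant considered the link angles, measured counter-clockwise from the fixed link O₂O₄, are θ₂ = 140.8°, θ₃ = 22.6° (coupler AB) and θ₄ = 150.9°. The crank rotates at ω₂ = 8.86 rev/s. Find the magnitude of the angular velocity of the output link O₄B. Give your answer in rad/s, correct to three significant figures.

ω₂ = 55.67 rad/s (from 8.86 rev/s).
Differentiating the loop-closure r₂e^{iθ₂}+r₃e^{iθ₃}=r₁+r₄e^{iθ₄} gives r₂ω₂e^{iθ₂}+r₃ω₃e^{iθ₃}=r₄ω₄e^{iθ₄}.
Eliminating the other unknown: ω₄ = r₂ω₂ sin(θ₂−θ₃) / [r₄ sin(θ₄−θ₃)].
Numerator sine = +0.88130; denominator sine = +0.78478.
Result = 0.019·55.67·(+0.88130) / (0.054·(+0.78478)) = +21.996 rad/s; magnitude 21.996 rad/s.

22.0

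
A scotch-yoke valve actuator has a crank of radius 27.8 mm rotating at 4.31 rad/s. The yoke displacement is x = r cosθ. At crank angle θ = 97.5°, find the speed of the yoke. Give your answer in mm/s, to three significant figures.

119

ω = 4.31 rad/s
x = r cosθ ⇒ ẋ = −rω sinθ.
|v| = rω|sinθ| = 0.0278·4.31·|sin 97.5°| = 0.11879 m/s = 118.79 mm/s.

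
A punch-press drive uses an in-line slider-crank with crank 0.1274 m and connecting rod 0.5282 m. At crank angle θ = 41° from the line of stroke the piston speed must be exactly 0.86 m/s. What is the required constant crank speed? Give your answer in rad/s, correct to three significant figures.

8.69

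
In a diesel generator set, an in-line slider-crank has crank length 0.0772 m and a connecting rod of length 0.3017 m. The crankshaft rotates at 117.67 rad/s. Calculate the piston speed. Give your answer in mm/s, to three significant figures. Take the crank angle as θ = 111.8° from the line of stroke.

7610

ω = 117.7 rad/s
For an in-line slider-crank, x = r cosθ + √(L² − r² sin²θ), so v = −rω sinθ·[1 + r cosθ/√(L² − r² sin²θ)].
With r = 0.0772 m, L = 0.3017 m, θ = 111.8°: √(L² − r² sin²θ) = 0.29306 m.
v = −0.0772·117.7·0.92849·[1 + 0.0772·-0.37137/0.29306] = -7.6094 m/s.
|v| = 7.6094 m/s = 7609.4 mm/s.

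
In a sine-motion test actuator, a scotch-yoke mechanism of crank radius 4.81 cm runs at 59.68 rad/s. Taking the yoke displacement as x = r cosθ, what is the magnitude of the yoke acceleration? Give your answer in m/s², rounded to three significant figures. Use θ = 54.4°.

99.7

ω = 59.68 rad/s
x = r cosθ ⇒ ẍ = −rω² cosθ (ω constant).
|a| = rω²|cosθ| = 0.0481·(59.68)²·|cos 54.4°| = 99.728 m/s².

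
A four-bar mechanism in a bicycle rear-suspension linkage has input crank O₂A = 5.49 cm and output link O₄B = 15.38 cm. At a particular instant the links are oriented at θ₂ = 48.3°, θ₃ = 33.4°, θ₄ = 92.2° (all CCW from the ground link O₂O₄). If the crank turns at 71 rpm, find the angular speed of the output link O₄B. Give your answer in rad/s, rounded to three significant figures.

ω₂ = 7.435 rad/s (from 71 rpm).
Differentiating the loop-closure r₂e^{iθ₂}+r₃e^{iθ₃}=r₁+r₄e^{iθ₄} gives r₂ω₂e^{iθ₂}+r₃ω₃e^{iθ₃}=r₄ω₄e^{iθ₄}.
Eliminating the other unknown: ω₄ = r₂ω₂ sin(θ₂−θ₃) / [r₄ sin(θ₄−θ₃)].
Numerator sine = +0.25713; denominator sine = +0.85536.
Result = 0.0549·7.435·(+0.25713) / (0.1538·(+0.85536)) = +0.79783 rad/s; magnitude 0.79783 rad/s.

0.798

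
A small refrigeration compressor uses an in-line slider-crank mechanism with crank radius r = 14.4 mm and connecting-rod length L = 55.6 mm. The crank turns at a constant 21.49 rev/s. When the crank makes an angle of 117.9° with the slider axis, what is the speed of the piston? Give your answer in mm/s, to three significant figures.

ω = 2π·21.5 = 135 rad/s
For an in-line slider-crank, x = r cosθ + √(L² − r² sin²θ), so v = −rω sinθ·[1 + r cosθ/√(L² − r² sin²θ)].
With r = 0.0144 m, L = 0.0556 m, θ = 117.9°: √(L² − r² sin²θ) = 0.054124 m.
v = −0.0144·135·0.88377·[1 + 0.0144·-0.46793/0.054124] = -1.5044 m/s.
|v| = 1.5044 m/s = 1504.4 mm/s.

1500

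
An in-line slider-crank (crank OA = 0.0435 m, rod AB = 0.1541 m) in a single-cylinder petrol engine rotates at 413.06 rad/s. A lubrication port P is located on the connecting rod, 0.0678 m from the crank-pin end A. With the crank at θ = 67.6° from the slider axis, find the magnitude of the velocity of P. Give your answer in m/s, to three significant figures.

ω = 413.1 rad/s.  Crank-pin speed |V_A| = rω = 17.968 m/s, perpendicular to OA.
Rod angle: sinφ = −(r/L) sinθ ⇒ φ = -15.129°; ω_rod = −rω cosθ/√(L²−r²sin²θ) = -46.028 rad/s.
V_P = V_A + ω_rod × AP, with AP = 0.0678 m along the rod.
Components: V_Px = −rω sinθ − a·ω_rod·sinφ = -17.427 m/s;  V_Py = rω cosθ + a·ω_rod·cosφ = +3.8346 m/s.
|V_P| = √(V_Px² + V_Py²) = 17.844 m/s.

17.8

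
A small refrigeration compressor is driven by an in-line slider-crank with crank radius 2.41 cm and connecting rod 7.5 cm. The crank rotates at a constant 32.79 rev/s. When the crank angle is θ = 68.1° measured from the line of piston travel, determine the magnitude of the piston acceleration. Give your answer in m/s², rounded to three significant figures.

138

ω = 2π·32.8 = 206 rad/s
x(θ) = r cosθ + √(L² − r² sin²θ); with ω constant, a = ω²·d²x/dθ².
d²x/dθ² = −r cosθ − r²(cos2θ)/√u − r⁴ sin²2θ/(4u^{3/2}),  u = L² − r² sin²θ = 0.00512499 m².
Substituting r = 0.0241 m, L = 0.075 m, θ = 68.1°: d²x/dθ² = -0.0032434 m.
a = ω²·d²x/dθ² = (206)²·(-0.0032434) = -137.67 m/s²;  |a| = 137.67 m/s².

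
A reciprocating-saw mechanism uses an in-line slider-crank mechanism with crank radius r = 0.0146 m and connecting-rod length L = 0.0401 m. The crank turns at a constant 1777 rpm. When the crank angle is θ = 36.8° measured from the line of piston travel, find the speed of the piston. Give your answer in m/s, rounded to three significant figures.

ω = 2π·1777/60 = 186.1 rad/s
For an in-line slider-crank, x = r cosθ + √(L² − r² sin²θ), so v = −rω sinθ·[1 + r cosθ/√(L² − r² sin²θ)].
With r = 0.0146 m, L = 0.0401 m, θ = 36.8°: √(L² − r² sin²θ) = 0.039135 m.
v = −0.0146·186.1·0.59902·[1 + 0.0146·0.80073/0.039135] = -2.1136 m/s.
|v| = 2.1136 m/s.

2.11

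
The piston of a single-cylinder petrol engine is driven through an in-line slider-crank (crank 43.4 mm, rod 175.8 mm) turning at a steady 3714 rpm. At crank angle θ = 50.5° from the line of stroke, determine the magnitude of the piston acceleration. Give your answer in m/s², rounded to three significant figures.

ω = 2π·3714/60 = 388.9 rad/s
x(θ) = r cosθ + √(L² − r² sin²θ); with ω constant, a = ω²·d²x/dθ².
d²x/dθ² = −r cosθ − r²(cos2θ)/√u − r⁴ sin²2θ/(4u^{3/2}),  u = L² − r² sin²θ = 0.0297842 m².
Substituting r = 0.0434 m, L = 0.1758 m, θ = 50.5°: d²x/dθ² = -0.02569 m.
a = ω²·d²x/dθ² = (388.9)²·(-0.02569) = -3886 m/s²;  |a| = 3886 m/s².

3890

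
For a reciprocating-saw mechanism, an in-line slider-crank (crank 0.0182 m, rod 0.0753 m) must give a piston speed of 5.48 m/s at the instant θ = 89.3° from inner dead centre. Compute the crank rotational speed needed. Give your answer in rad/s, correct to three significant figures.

300

For an in-line slider-crank, |v_piston| = rω|sinθ|·[1 + r cosθ/√(L² − r² sin²θ)].
With r = 0.0182 m, L = 0.0753 m, θ = 89.3°: the bracketed kinematic factor |dx/dθ| = 0.018254 m.
ω = v/|dx/dθ| = 5.48/0.018254 = 300.21 rad/s.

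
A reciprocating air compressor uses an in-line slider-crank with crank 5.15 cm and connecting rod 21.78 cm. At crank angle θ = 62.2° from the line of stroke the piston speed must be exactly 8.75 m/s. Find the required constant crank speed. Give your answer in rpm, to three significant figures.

1650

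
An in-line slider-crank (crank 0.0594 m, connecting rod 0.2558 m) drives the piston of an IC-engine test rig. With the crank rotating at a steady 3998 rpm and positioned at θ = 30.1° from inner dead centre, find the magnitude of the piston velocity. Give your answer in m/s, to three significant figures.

15.0

ω = 2π·3998/60 = 418.7 rad/s
For an in-line slider-crank, x = r cosθ + √(L² − r² sin²θ), so v = −rω sinθ·[1 + r cosθ/√(L² − r² sin²θ)].
With r = 0.0594 m, L = 0.2558 m, θ = 30.1°: √(L² − r² sin²θ) = 0.25406 m.
v = −0.0594·418.7·0.50151·[1 + 0.0594·0.86515/0.25406] = -14.995 m/s.
|v| = 14.995 m/s.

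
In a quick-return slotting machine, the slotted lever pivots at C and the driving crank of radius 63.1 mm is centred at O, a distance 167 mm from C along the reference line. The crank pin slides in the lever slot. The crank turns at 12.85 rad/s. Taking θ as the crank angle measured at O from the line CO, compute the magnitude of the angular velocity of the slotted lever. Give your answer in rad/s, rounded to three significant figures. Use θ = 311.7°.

ω = 12.85 rad/s
Crank pin A relative to C: A = (d + r cosθ, r sinθ); lever angle φ = atan2(r sinθ, d + r cosθ).
Differentiating tanφ: φ̇ = rω(d cosθ + r)/(d² + r² + 2dr cosθ).
d² + r² + 2dr cosθ = |CA|² = 0.0458906 m²;  d cosθ + r = +0.17419 m.
|ω_lever| = |0.0631·12.85·+0.17419| / 0.0458906 = 3.0778 rad/s.

3.08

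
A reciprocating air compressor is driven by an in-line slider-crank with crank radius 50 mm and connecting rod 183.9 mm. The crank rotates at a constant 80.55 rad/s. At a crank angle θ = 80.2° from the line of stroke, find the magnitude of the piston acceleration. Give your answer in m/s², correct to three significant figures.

ω = 80.55 rad/s
x(θ) = r cosθ + √(L² − r² sin²θ); with ω constant, a = ω²·d²x/dθ².
d²x/dθ² = −r cosθ − r²(cos2θ)/√u − r⁴ sin²2θ/(4u^{3/2}),  u = L² − r² sin²θ = 0.0313916 m².
Substituting r = 0.05 m, L = 0.1839 m, θ = 80.2°: d²x/dθ² = +0.0047505 m.
a = ω²·d²x/dθ² = (80.55)²·(+0.0047505) = +30.823 m/s²;  |a| = 30.823 m/s².

30.8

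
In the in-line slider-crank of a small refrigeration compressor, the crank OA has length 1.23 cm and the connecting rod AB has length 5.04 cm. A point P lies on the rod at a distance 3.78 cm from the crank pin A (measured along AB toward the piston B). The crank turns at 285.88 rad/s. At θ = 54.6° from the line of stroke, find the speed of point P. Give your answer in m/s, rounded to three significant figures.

3.22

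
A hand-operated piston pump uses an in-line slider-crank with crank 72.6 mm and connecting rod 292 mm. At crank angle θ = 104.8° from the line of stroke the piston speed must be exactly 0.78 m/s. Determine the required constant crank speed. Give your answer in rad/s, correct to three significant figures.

For an in-line slider-crank, |v_piston| = rω|sinθ|·[1 + r cosθ/√(L² − r² sin²θ)].
With r = 0.0726 m, L = 0.292 m, θ = 104.8°: the bracketed kinematic factor |dx/dθ| = 0.065599 m.
ω = v/|dx/dθ| = 0.78/0.065599 = 11.89 rad/s.

11.9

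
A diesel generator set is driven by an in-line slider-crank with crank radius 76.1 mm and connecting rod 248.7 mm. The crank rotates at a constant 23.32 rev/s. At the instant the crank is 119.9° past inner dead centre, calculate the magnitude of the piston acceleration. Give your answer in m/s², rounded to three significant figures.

1070

ω = 2π·23.3 = 146.5 rad/s
x(θ) = r cosθ + √(L² − r² sin²θ); with ω constant, a = ω²·d²x/dθ².
d²x/dθ² = −r cosθ − r²(cos2θ)/√u − r⁴ sin²2θ/(4u^{3/2}),  u = L² − r² sin²θ = 0.0574995 m².
Substituting r = 0.0761 m, L = 0.2487 m, θ = 119.9°: d²x/dθ² = +0.049629 m.
a = ω²·d²x/dθ² = (146.5)²·(+0.049629) = +1065.5 m/s²;  |a| = 1065.5 m/s².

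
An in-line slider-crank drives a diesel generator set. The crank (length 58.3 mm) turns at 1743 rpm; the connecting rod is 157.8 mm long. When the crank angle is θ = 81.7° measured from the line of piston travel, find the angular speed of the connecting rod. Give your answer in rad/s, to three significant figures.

10.5

ω = 182.5 rad/s (converted from 1743 rpm).
The rod makes angle φ with the slider axis where L sinφ = r sinθ; differentiating, L cosφ·φ̇ = r ω cosθ.
L cosφ = √(L² − r² sin²θ) = 0.14688 m.
|ω_rod| = r ω |cosθ| / √(L² − r² sin²θ) = 0.0583·182.5·0.14436/0.14688 = 10.459 rad/s.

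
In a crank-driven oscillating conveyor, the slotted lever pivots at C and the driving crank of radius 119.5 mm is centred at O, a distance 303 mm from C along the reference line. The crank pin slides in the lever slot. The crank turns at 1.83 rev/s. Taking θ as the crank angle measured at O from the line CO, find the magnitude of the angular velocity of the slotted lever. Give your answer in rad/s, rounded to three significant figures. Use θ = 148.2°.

ω = 11.5 rad/s (from 1.83 rev/s).
Crank pin A relative to C: A = (d + r cosθ, r sinθ); lever angle φ = atan2(r sinθ, d + r cosθ).
Differentiating tanφ: φ̇ = rω(d cosθ + r)/(d² + r² + 2dr cosθ).
d² + r² + 2dr cosθ = |CA|² = 0.0445426 m²;  d cosθ + r = -0.13802 m.
|ω_lever| = |0.1195·11.5·-0.13802| / 0.0445426 = 4.2575 rad/s.

4.26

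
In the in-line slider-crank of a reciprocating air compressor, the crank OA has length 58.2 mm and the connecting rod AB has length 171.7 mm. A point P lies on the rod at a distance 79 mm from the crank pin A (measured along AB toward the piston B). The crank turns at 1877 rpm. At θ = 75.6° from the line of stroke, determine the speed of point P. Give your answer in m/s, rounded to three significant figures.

11.6

ω = 196.6 rad/s.  Crank-pin speed |V_A| = rω = 11.44 m/s, perpendicular to OA.
Rod angle: sinφ = −(r/L) sinθ ⇒ φ = -19.166°; ω_rod = −rω cosθ/√(L²−r²sin²θ) = -17.542 rad/s.
V_P = V_A + ω_rod × AP, with AP = 0.079 m along the rod.
Components: V_Px = −rω sinθ − a·ω_rod·sinφ = -11.535 m/s;  V_Py = rω cosθ + a·ω_rod·cosφ = +1.536 m/s.
|V_P| = √(V_Px² + V_Py²) = 11.637 m/s.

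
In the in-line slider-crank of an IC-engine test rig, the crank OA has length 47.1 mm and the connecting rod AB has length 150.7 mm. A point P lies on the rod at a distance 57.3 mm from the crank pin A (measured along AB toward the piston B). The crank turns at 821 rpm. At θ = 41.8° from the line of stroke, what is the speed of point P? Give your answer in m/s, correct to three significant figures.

3.49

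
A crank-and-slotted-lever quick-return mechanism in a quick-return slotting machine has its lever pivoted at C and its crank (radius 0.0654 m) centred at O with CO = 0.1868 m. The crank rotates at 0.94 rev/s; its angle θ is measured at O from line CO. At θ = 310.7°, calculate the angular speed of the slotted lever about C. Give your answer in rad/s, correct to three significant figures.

1.31

ω = 5.906 rad/s (from 0.94 rev/s).
Crank pin A relative to C: A = (d + r cosθ, r sinθ); lever angle φ = atan2(r sinθ, d + r cosθ).
Differentiating tanφ: φ̇ = rω(d cosθ + r)/(d² + r² + 2dr cosθ).
d² + r² + 2dr cosθ = |CA|² = 0.0551044 m²;  d cosθ + r = +0.18721 m.
|ω_lever| = |0.0654·5.906·+0.18721| / 0.0551044 = 1.3123 rad/s.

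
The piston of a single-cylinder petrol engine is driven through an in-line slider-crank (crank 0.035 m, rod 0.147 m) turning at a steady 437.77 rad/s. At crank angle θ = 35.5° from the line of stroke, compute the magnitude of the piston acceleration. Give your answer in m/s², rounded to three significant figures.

6010

ω = 437.8 rad/s
x(θ) = r cosθ + √(L² − r² sin²θ); with ω constant, a = ω²·d²x/dθ².
d²x/dθ² = −r cosθ − r²(cos2θ)/√u − r⁴ sin²2θ/(4u^{3/2}),  u = L² − r² sin²θ = 0.0211959 m².
Substituting r = 0.035 m, L = 0.147 m, θ = 35.5°: d²x/dθ² = -0.031342 m.
a = ω²·d²x/dθ² = (437.8)²·(-0.031342) = -6006.5 m/s²;  |a| = 6006.5 m/s².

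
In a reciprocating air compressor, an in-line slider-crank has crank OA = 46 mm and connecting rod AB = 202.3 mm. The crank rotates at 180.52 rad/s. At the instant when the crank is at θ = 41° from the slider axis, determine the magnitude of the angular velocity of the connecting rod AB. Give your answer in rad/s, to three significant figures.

ω = 180.5 rad/s
The rod makes angle φ with the slider axis where L sinφ = r sinθ; differentiating, L cosφ·φ̇ = r ω cosθ.
L cosφ = √(L² − r² sin²θ) = 0.20004 m.
|ω_rod| = r ω |cosθ| / √(L² − r² sin²θ) = 0.046·180.5·0.75471/0.20004 = 31.33 rad/s.

31.3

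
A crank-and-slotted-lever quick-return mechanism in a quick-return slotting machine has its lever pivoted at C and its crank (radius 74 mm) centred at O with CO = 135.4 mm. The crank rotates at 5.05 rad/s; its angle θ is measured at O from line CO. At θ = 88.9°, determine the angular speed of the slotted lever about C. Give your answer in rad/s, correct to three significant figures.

ω = 5.05 rad/s
Crank pin A relative to C: A = (d + r cosθ, r sinθ); lever angle φ = atan2(r sinθ, d + r cosθ).
Differentiating tanφ: φ̇ = rω(d cosθ + r)/(d² + r² + 2dr cosθ).
d² + r² + 2dr cosθ = |CA|² = 0.0241939 m²;  d cosθ + r = +0.076599 m.
|ω_lever| = |0.074·5.05·+0.076599| / 0.0241939 = 1.1832 rad/s.

1.18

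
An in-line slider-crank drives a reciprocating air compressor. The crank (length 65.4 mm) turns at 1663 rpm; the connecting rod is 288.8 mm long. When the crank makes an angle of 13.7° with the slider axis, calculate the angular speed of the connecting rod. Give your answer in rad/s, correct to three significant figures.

ω = 174.1 rad/s (converted from 1663 rpm).
The rod makes angle φ with the slider axis where L sinφ = r sinθ; differentiating, L cosφ·φ̇ = r ω cosθ.
L cosφ = √(L² − r² sin²θ) = 0.28838 m.
|ω_rod| = r ω |cosθ| / √(L² − r² sin²θ) = 0.0654·174.1·0.97155/0.28838 = 38.37 rad/s.

38.4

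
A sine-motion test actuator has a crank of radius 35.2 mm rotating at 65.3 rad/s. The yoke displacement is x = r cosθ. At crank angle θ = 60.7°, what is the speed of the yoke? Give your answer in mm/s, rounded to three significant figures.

2000

ω = 65.3 rad/s
x = r cosθ ⇒ ẋ = −rω sinθ.
|v| = rω|sinθ| = 0.0352·65.3·|sin 60.7°| = 2.0045 m/s = 2004.5 mm/s.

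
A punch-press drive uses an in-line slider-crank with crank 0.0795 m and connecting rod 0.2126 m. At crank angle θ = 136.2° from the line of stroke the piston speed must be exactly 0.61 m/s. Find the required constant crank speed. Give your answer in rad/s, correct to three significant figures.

15.4

For an in-line slider-crank, |v_piston| = rω|sinθ|·[1 + r cosθ/√(L² − r² sin²θ)].
With r = 0.0795 m, L = 0.2126 m, θ = 136.2°: the bracketed kinematic factor |dx/dθ| = 0.03965 m.
ω = v/|dx/dθ| = 0.61/0.03965 = 15.384 rad/s.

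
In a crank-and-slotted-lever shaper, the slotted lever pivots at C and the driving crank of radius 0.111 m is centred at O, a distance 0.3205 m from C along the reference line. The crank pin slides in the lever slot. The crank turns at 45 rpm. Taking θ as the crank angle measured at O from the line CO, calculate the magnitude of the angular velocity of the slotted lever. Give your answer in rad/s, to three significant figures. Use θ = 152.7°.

1.75

ω = 4.712 rad/s (from 45 rpm).
Crank pin A relative to C: A = (d + r cosθ, r sinθ); lever angle φ = atan2(r sinθ, d + r cosθ).
Differentiating tanφ: φ̇ = rω(d cosθ + r)/(d² + r² + 2dr cosθ).
d² + r² + 2dr cosθ = |CA|² = 0.0518152 m²;  d cosθ + r = -0.1738 m.
|ω_lever| = |0.111·4.712·-0.1738| / 0.0518152 = 1.7545 rad/s.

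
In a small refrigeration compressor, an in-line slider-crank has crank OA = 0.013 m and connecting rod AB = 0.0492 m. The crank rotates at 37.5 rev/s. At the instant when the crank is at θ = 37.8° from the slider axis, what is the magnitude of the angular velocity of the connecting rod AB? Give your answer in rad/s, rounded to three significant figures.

ω = 235.6 rad/s (converted from 37.5 rev/s).
The rod makes angle φ with the slider axis where L sinφ = r sinθ; differentiating, L cosφ·φ̇ = r ω cosθ.
L cosφ = √(L² − r² sin²θ) = 0.048551 m.
|ω_rod| = r ω |cosθ| / √(L² − r² sin²θ) = 0.013·235.6·0.79016/0.048551 = 49.851 rad/s.

49.9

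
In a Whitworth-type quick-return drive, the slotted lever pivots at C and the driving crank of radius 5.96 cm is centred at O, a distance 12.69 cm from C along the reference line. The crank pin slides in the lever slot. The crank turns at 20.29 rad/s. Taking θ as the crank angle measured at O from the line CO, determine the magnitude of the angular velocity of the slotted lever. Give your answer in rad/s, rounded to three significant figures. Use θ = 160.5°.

13.4

ω = 20.29 rad/s
Crank pin A relative to C: A = (d + r cosθ, r sinθ); lever angle φ = atan2(r sinθ, d + r cosθ).
Differentiating tanφ: φ̇ = rω(d cosθ + r)/(d² + r² + 2dr cosθ).
d² + r² + 2dr cosθ = |CA|² = 0.00539692 m²;  d cosθ + r = -0.060021 m.
|ω_lever| = |0.0596·20.29·-0.060021| / 0.00539692 = 13.449 rad/s.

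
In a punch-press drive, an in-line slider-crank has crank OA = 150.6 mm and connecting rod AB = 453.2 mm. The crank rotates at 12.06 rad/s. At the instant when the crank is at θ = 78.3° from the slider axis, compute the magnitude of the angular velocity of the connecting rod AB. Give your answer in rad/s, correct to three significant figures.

ω = 12.06 rad/s
The rod makes angle φ with the slider axis where L sinφ = r sinθ; differentiating, L cosφ·φ̇ = r ω cosθ.
L cosφ = √(L² − r² sin²θ) = 0.42854 m.
|ω_rod| = r ω |cosθ| / √(L² − r² sin²θ) = 0.1506·12.06·0.20279/0.42854 = 0.85946 rad/s.

0.859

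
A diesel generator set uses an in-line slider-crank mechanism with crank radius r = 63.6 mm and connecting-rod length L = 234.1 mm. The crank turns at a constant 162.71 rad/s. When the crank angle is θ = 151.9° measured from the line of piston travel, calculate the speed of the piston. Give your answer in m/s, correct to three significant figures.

ω = 162.7 rad/s
For an in-line slider-crank, x = r cosθ + √(L² − r² sin²θ), so v = −rω sinθ·[1 + r cosθ/√(L² − r² sin²θ)].
With r = 0.0636 m, L = 0.2341 m, θ = 151.9°: √(L² − r² sin²θ) = 0.23218 m.
v = −0.0636·162.7·0.47101·[1 + 0.0636·-0.88213/0.23218] = -3.6964 m/s.
|v| = 3.6964 m/s.

3.70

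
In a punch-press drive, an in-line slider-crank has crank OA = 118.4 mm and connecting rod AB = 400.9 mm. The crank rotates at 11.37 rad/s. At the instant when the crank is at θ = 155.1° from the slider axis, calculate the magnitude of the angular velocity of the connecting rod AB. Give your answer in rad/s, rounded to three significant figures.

ω = 11.37 rad/s
The rod makes angle φ with the slider axis where L sinφ = r sinθ; differentiating, L cosφ·φ̇ = r ω cosθ.
L cosφ = √(L² − r² sin²θ) = 0.39779 m.
|ω_rod| = r ω |cosθ| / √(L² − r² sin²θ) = 0.1184·11.37·0.90704/0.39779 = 3.0696 rad/s.

3.07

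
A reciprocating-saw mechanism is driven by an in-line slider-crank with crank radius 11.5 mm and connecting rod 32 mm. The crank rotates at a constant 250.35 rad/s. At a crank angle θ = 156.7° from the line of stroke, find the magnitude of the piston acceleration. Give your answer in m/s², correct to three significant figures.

478

ω = 250.3 rad/s
x(θ) = r cosθ + √(L² − r² sin²θ); with ω constant, a = ω²·d²x/dθ².
d²x/dθ² = −r cosθ − r²(cos2θ)/√u − r⁴ sin²2θ/(4u^{3/2}),  u = L² − r² sin²θ = 0.00100331 m².
Substituting r = 0.0115 m, L = 0.032 m, θ = 156.7°: d²x/dθ² = +0.0076208 m.
a = ω²·d²x/dθ² = (250.3)²·(+0.0076208) = +477.63 m/s²;  |a| = 477.63 m/s².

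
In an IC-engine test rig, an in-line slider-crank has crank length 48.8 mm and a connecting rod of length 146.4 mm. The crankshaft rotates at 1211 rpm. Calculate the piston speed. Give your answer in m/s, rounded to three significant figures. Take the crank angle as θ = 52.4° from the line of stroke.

5.94

ω = 2π·1211/60 = 126.8 rad/s
For an in-line slider-crank, x = r cosθ + √(L² − r² sin²θ), so v = −rω sinθ·[1 + r cosθ/√(L² − r² sin²θ)].
With r = 0.0488 m, L = 0.1464 m, θ = 52.4°: √(L² − r² sin²θ) = 0.1412 m.
v = −0.0488·126.8·0.79229·[1 + 0.0488·0.61015/0.1412] = -5.9371 m/s.
|v| = 5.9371 m/s.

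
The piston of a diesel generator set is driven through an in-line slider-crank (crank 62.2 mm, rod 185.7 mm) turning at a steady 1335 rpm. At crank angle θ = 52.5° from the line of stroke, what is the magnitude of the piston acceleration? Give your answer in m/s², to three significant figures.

643

ω = 2π·1335/60 = 139.8 rad/s
x(θ) = r cosθ + √(L² − r² sin²θ); with ω constant, a = ω²·d²x/dθ².
d²x/dθ² = −r cosθ − r²(cos2θ)/√u − r⁴ sin²2θ/(4u^{3/2}),  u = L² − r² sin²θ = 0.0320494 m².
Substituting r = 0.0622 m, L = 0.1857 m, θ = 52.5°: d²x/dθ² = -0.03288 m.
a = ω²·d²x/dθ² = (139.8)²·(-0.03288) = -642.62 m/s²;  |a| = 642.62 m/s².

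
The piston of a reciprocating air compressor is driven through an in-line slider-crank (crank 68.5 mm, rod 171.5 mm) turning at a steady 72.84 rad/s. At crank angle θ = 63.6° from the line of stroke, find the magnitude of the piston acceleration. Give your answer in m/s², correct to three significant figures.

ω = 72.84 rad/s
x(θ) = r cosθ + √(L² − r² sin²θ); with ω constant, a = ω²·d²x/dθ².
d²x/dθ² = −r cosθ − r²(cos2θ)/√u − r⁴ sin²2θ/(4u^{3/2}),  u = L² − r² sin²θ = 0.0256477 m².
Substituting r = 0.0685 m, L = 0.1715 m, θ = 63.6°: d²x/dθ² = -0.013593 m.
a = ω²·d²x/dθ² = (72.84)²·(-0.013593) = -72.122 m/s²;  |a| = 72.122 m/s².

72.1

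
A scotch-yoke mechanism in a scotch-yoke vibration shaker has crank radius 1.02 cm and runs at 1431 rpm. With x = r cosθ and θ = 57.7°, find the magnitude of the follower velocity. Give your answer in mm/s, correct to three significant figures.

ω = 149.9 rad/s (from 1431 rpm).
x = r cosθ ⇒ ẋ = −rω sinθ.
|v| = rω|sinθ| = 0.0102·149.9·|sin 57.7°| = 1.292 m/s = 1292 mm/s.

1290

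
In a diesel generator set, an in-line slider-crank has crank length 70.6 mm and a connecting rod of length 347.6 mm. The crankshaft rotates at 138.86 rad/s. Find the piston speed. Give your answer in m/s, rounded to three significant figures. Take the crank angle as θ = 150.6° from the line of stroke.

3.96

ω = 138.9 rad/s
For an in-line slider-crank, x = r cosθ + √(L² − r² sin²θ), so v = −rω sinθ·[1 + r cosθ/√(L² − r² sin²θ)].
With r = 0.0706 m, L = 0.3476 m, θ = 150.6°: √(L² − r² sin²θ) = 0.34587 m.
v = −0.0706·138.9·0.49090·[1 + 0.0706·-0.87121/0.34587] = -3.9567 m/s.
|v| = 3.9567 m/s.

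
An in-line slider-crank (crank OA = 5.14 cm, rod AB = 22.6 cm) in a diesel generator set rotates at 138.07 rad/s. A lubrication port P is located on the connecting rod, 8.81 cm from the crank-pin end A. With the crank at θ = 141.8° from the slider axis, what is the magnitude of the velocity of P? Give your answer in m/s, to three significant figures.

ω = 138.1 rad/s.  Crank-pin speed |V_A| = rω = 7.0968 m/s, perpendicular to OA.
Rod angle: sinφ = −(r/L) sinθ ⇒ φ = -8.085°; ω_rod = −rω cosθ/√(L²−r²sin²θ) = +24.925 rad/s.
V_P = V_A + ω_rod × AP, with AP = 0.0881 m along the rod.
Components: V_Px = −rω sinθ − a·ω_rod·sinφ = -4.0799 m/s;  V_Py = rω cosθ + a·ω_rod·cosφ = -3.403 m/s.
|V_P| = √(V_Px² + V_Py²) = 5.3128 m/s.

5.31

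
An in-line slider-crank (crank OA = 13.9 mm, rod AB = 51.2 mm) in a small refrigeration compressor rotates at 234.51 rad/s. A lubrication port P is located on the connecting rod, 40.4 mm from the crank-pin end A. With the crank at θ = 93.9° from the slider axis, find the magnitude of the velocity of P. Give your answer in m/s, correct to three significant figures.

3.20

ω = 234.5 rad/s.  Crank-pin speed |V_A| = rω = 3.2597 m/s, perpendicular to OA.
Rod angle: sinφ = −(r/L) sinθ ⇒ φ = -15.715°; ω_rod = −rω cosθ/√(L²−r²sin²θ) = +4.4984 rad/s.
V_P = V_A + ω_rod × AP, with AP = 0.0404 m along the rod.
Components: V_Px = −rω sinθ − a·ω_rod·sinφ = -3.2029 m/s;  V_Py = rω cosθ + a·ω_rod·cosφ = -0.046767 m/s.
|V_P| = √(V_Px² + V_Py²) = 3.2033 m/s.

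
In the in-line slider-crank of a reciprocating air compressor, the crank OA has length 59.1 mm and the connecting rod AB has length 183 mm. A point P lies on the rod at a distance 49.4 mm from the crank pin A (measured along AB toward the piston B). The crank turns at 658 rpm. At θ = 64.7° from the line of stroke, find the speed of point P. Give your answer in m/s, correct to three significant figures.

ω = 68.91 rad/s.  Crank-pin speed |V_A| = rω = 4.0723 m/s, perpendicular to OA.
Rod angle: sinφ = −(r/L) sinθ ⇒ φ = -16.976°; ω_rod = −rω cosθ/√(L²−r²sin²θ) = -9.9433 rad/s.
V_P = V_A + ω_rod × AP, with AP = 0.0494 m along the rod.
Components: V_Px = −rω sinθ − a·ω_rod·sinφ = -3.8251 m/s;  V_Py = rω cosθ + a·ω_rod·cosφ = +1.2705 m/s.
|V_P| = √(V_Px² + V_Py²) = 4.0306 m/s.

4.03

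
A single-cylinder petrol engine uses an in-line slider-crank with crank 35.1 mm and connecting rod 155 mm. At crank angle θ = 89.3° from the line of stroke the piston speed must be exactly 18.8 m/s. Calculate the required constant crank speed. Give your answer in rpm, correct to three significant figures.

5100

For an in-line slider-crank, |v_piston| = rω|sinθ|·[1 + r cosθ/√(L² − r² sin²θ)].
With r = 0.0351 m, L = 0.155 m, θ = 89.3°: the bracketed kinematic factor |dx/dθ| = 0.035197 m.
ω = v/|dx/dθ| = 18.8/0.035197 = 534.14 rad/s.
N = 60ω/(2π) = 5100.6 rpm.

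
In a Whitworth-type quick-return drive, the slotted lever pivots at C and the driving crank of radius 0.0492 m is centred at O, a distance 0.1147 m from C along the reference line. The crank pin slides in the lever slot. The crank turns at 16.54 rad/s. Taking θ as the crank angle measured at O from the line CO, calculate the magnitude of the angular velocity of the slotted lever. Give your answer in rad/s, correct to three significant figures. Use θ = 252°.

0.926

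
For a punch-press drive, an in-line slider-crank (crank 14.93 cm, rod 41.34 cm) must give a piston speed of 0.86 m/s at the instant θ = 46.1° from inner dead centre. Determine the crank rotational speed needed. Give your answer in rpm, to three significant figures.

60.6

For an in-line slider-crank, |v_piston| = rω|sinθ|·[1 + r cosθ/√(L² − r² sin²θ)].
With r = 0.1493 m, L = 0.4134 m, θ = 46.1°: the bracketed kinematic factor |dx/dθ| = 0.13548 m.
ω = v/|dx/dθ| = 0.86/0.13548 = 6.3478 rad/s.
N = 60ω/(2π) = 60.617 rpm.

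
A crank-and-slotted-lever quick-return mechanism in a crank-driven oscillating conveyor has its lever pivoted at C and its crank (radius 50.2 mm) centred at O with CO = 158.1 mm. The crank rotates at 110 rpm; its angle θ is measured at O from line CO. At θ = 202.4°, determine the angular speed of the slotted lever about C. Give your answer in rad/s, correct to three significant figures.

4.32

ω = 11.52 rad/s (from 110 rpm).
Crank pin A relative to C: A = (d + r cosθ, r sinθ); lever angle φ = atan2(r sinθ, d + r cosθ).
Differentiating tanφ: φ̇ = rω(d cosθ + r)/(d² + r² + 2dr cosθ).
d² + r² + 2dr cosθ = |CA|² = 0.0128401 m²;  d cosθ + r = -0.095971 m.
|ω_lever| = |0.0502·11.52·-0.095971| / 0.0128401 = 4.3221 rad/s.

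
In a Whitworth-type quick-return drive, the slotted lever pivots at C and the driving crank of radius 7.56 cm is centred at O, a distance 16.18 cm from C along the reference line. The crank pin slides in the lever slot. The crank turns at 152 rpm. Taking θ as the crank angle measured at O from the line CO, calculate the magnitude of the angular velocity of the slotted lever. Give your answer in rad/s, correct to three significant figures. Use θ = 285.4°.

3.72

ω = 15.92 rad/s (from 152 rpm).
Crank pin A relative to C: A = (d + r cosθ, r sinθ); lever angle φ = atan2(r sinθ, d + r cosθ).
Differentiating tanφ: φ̇ = rω(d cosθ + r)/(d² + r² + 2dr cosθ).
d² + r² + 2dr cosθ = |CA|² = 0.0383912 m²;  d cosθ + r = +0.11857 m.
|ω_lever| = |0.0756·15.92·+0.11857| / 0.0383912 = 3.7164 rad/s.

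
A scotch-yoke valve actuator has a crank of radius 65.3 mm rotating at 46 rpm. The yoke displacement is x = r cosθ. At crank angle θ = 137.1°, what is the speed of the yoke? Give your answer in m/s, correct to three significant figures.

0.214

ω = 4.817 rad/s (from 46 rpm).
x = r cosθ ⇒ ẋ = −rω sinθ.
|v| = rω|sinθ| = 0.0653·4.817·|sin 137.1°| = 0.21413 m/s.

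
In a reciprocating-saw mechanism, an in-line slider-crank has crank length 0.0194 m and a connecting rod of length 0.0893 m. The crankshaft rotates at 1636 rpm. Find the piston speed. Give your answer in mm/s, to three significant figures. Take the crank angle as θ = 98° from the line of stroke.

3190

ω = 2π·1636/60 = 171.3 rad/s
For an in-line slider-crank, x = r cosθ + √(L² − r² sin²θ), so v = −rω sinθ·[1 + r cosθ/√(L² − r² sin²θ)].
With r = 0.0194 m, L = 0.0893 m, θ = 98°: √(L² − r² sin²θ) = 0.087209 m.
v = −0.0194·171.3·0.99027·[1 + 0.0194·-0.13917/0.087209] = -3.1894 m/s.
|v| = 3.1894 m/s = 3189.4 mm/s.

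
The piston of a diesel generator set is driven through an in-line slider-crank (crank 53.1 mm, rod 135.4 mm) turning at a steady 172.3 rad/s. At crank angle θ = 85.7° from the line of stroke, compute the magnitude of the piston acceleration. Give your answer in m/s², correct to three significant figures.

545

ω = 172.3 rad/s
x(θ) = r cosθ + √(L² − r² sin²θ); with ω constant, a = ω²·d²x/dθ².
d²x/dθ² = −r cosθ − r²(cos2θ)/√u − r⁴ sin²2θ/(4u^{3/2}),  u = L² − r² sin²θ = 0.0155294 m².
Substituting r = 0.0531 m, L = 0.1354 m, θ = 85.7°: d²x/dθ² = +0.018367 m.
a = ω²·d²x/dθ² = (172.3)²·(+0.018367) = +545.28 m/s²;  |a| = 545.28 m/s².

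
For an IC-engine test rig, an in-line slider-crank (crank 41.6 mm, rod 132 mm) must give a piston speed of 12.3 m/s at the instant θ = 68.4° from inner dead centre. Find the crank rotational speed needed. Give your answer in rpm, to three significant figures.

For an in-line slider-crank, |v_piston| = rω|sinθ|·[1 + r cosθ/√(L² − r² sin²θ)].
With r = 0.0416 m, L = 0.132 m, θ = 68.4°: the bracketed kinematic factor |dx/dθ| = 0.043372 m.
ω = v/|dx/dθ| = 12.3/0.043372 = 283.59 rad/s.
N = 60ω/(2π) = 2708.1 rpm.

2710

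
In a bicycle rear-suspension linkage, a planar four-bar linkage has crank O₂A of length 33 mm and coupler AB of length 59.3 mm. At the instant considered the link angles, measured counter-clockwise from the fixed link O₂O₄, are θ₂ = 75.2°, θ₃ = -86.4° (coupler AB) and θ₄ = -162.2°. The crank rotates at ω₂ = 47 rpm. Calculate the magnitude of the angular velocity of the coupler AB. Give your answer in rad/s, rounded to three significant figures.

ω₂ = 4.922 rad/s (from 47 rpm).
Differentiating the loop-closure r₂e^{iθ₂}+r₃e^{iθ₃}=r₁+r₄e^{iθ₄} gives r₂ω₂e^{iθ₂}+r₃ω₃e^{iθ₃}=r₄ω₄e^{iθ₄}.
Eliminating the other unknown: ω₃ = r₂ω₂ sin(θ₄−θ₂) / [r₃ sin(θ₃−θ₄)].
Numerator sine = +0.84245; denominator sine = +0.96945.
Result = 0.033·4.922·(+0.84245) / (0.0593·(+0.96945)) = +2.3802 rad/s; magnitude 2.3802 rad/s.

2.38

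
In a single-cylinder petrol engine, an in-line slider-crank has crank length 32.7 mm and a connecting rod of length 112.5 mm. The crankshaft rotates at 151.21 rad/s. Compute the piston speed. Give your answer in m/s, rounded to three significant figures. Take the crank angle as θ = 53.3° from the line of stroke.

4.67

ω = 151.2 rad/s
For an in-line slider-crank, x = r cosθ + √(L² − r² sin²θ), so v = −rω sinθ·[1 + r cosθ/√(L² − r² sin²θ)].
With r = 0.0327 m, L = 0.1125 m, θ = 53.3°: √(L² − r² sin²θ) = 0.1094 m.
v = −0.0327·151.2·0.80178·[1 + 0.0327·0.59763/0.1094] = -4.6726 m/s.
|v| = 4.6726 m/s.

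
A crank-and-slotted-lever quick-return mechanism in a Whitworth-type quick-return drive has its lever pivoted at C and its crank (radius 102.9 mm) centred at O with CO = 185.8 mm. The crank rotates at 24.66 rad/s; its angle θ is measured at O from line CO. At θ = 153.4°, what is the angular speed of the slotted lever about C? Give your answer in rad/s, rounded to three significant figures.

14.7

ω = 24.66 rad/s
Crank pin A relative to C: A = (d + r cosθ, r sinθ); lever angle φ = atan2(r sinθ, d + r cosθ).
Differentiating tanφ: φ̇ = rω(d cosθ + r)/(d² + r² + 2dr cosθ).
d² + r² + 2dr cosθ = |CA|² = 0.0109197 m²;  d cosθ + r = -0.063234 m.
|ω_lever| = |0.1029·24.66·-0.063234| / 0.0109197 = 14.694 rad/s.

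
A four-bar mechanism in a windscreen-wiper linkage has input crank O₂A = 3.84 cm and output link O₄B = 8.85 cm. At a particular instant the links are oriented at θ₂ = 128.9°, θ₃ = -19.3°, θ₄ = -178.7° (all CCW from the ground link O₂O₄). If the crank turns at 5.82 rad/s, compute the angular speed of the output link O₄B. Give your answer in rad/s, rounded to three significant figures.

3.78

ω₂ = 5.82 rad/s
Differentiating the loop-closure r₂e^{iθ₂}+r₃e^{iθ₃}=r₁+r₄e^{iθ₄} gives r₂ω₂e^{iθ₂}+r₃ω₃e^{iθ₃}=r₄ω₄e^{iθ₄}.
Eliminating the other unknown: ω₄ = r₂ω₂ sin(θ₂−θ₃) / [r₄ sin(θ₄−θ₃)].
Numerator sine = +0.52696; denominator sine = -0.35184.
Result = 0.0384·5.82·(+0.52696) / (0.0885·(-0.35184)) = -3.7821 rad/s; magnitude 3.7821 rad/s.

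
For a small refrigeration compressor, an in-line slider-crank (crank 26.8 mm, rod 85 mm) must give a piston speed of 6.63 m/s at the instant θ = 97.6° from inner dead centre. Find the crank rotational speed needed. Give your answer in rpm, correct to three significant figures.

For an in-line slider-crank, |v_piston| = rω|sinθ|·[1 + r cosθ/√(L² − r² sin²θ)].
With r = 0.0268 m, L = 0.085 m, θ = 97.6°: the bracketed kinematic factor |dx/dθ| = 0.025398 m.
ω = v/|dx/dθ| = 6.63/0.025398 = 261.04 rad/s.
N = 60ω/(2π) = 2492.7 rpm.

2490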